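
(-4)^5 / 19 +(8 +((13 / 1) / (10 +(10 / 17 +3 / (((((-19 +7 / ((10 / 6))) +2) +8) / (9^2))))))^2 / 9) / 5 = -1325563103144 / 25349061375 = -52.29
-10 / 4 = -5 / 2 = -2.50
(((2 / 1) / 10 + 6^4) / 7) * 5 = 925.86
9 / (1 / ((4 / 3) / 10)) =6 / 5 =1.20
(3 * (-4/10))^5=-7776/3125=-2.49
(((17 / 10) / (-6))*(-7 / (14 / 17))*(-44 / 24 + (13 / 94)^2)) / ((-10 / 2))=13898299 / 15904800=0.87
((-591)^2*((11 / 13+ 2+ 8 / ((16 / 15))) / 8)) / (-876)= -31318863 / 60736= -515.66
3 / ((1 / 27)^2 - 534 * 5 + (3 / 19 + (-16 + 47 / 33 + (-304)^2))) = 457083 / 13671593795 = 0.00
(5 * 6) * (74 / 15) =148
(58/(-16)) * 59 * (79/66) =-135169/528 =-256.00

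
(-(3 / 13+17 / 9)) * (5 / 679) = -1240 / 79443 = -0.02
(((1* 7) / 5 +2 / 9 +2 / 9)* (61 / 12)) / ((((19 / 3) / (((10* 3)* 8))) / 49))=992348 / 57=17409.61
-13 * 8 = -104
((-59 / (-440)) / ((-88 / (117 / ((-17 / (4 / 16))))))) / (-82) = -6903 / 215902720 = -0.00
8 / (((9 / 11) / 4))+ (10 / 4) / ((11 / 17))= 8509 / 198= 42.97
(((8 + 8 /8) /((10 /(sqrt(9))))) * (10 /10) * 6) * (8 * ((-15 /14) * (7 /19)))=-972 /19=-51.16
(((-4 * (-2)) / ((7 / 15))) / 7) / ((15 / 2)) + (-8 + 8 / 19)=-6752 / 931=-7.25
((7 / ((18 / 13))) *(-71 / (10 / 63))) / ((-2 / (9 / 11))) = 407043 / 440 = 925.10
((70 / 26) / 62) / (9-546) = -35 / 432822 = -0.00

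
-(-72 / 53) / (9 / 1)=8 / 53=0.15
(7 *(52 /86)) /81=182 /3483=0.05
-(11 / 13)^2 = -121 / 169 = -0.72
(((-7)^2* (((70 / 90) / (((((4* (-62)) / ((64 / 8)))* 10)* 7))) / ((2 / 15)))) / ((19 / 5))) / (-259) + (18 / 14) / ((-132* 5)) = -91331 / 50341830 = -0.00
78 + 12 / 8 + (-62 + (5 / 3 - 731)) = -4271 / 6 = -711.83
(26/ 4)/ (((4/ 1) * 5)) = 13/ 40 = 0.32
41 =41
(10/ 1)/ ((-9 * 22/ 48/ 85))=-6800/ 33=-206.06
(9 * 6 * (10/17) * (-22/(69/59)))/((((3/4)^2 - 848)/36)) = 134576640/5301569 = 25.38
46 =46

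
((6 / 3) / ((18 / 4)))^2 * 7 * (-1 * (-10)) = 13.83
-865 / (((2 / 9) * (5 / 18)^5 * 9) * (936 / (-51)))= 115775406 / 8125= 14249.28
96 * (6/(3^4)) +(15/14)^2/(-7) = 85783/12348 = 6.95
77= 77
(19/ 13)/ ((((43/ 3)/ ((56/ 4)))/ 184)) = 146832/ 559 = 262.67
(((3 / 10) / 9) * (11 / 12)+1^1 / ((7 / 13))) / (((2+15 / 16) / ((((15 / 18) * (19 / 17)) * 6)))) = 180766 / 50337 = 3.59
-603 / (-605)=1.00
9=9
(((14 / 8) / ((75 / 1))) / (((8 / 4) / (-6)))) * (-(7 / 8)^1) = 49 / 800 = 0.06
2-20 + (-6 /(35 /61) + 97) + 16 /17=41343 /595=69.48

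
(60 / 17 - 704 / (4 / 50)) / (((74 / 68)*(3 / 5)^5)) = -934625000 / 8991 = -103951.17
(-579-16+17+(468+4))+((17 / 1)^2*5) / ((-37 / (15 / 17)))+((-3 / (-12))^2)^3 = -21286875 / 151552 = -140.46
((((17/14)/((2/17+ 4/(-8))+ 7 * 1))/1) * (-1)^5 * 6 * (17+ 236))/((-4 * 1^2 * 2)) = 34.82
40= 40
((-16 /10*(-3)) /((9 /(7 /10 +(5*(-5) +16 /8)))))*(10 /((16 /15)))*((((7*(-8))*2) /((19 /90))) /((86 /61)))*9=308516040 /817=377620.61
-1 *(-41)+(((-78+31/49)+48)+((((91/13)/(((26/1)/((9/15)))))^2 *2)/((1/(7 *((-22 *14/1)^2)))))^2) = 1050539092331471994/874680625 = 1201054490.41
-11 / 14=-0.79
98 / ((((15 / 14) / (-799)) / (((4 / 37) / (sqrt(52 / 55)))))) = -2192456 * sqrt(715) / 7215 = -8125.45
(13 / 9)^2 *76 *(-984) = -4212832 / 27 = -156030.81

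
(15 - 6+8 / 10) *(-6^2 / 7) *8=-2016 / 5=-403.20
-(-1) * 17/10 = 17/10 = 1.70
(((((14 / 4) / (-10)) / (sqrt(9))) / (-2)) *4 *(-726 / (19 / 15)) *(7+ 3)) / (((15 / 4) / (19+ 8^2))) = -562408 / 19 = -29600.42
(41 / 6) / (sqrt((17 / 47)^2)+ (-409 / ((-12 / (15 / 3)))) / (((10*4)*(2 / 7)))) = 61664 / 137825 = 0.45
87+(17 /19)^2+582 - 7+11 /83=19863464 /29963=662.93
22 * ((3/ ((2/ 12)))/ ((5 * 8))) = 99/ 10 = 9.90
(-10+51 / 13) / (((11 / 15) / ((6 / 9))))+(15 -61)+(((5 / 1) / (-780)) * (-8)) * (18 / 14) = -51510 / 1001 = -51.46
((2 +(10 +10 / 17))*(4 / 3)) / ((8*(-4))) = -107 / 204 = -0.52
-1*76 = -76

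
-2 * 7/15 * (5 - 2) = -14/5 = -2.80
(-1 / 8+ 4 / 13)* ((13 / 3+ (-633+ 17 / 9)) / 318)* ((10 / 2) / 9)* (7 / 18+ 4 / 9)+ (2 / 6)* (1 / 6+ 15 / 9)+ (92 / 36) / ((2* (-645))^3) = 70988908042711 / 159739421868000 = 0.44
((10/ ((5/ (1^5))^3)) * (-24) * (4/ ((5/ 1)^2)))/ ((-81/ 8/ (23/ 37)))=11776/ 624375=0.02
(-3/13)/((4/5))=-15/52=-0.29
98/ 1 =98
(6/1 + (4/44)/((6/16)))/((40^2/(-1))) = -103/26400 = -0.00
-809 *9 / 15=-2427 / 5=-485.40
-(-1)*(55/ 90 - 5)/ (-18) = 79/ 324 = 0.24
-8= -8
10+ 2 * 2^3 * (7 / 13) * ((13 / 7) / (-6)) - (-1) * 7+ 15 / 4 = 217 / 12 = 18.08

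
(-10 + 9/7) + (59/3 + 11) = 461/21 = 21.95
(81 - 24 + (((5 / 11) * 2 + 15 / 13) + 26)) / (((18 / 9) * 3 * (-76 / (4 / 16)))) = -3041 / 65208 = -0.05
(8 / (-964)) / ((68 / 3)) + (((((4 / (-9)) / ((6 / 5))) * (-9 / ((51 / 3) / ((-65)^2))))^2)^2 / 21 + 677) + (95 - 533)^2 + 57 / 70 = 3839702953798106771513 / 171193411305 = 22429034648.75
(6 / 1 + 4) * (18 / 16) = 45 / 4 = 11.25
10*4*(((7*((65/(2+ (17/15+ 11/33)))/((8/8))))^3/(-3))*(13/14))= -27993164.06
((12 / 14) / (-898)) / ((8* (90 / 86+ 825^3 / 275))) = -43 / 735886682160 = -0.00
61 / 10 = 6.10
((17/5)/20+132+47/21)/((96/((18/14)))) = 282257/156800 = 1.80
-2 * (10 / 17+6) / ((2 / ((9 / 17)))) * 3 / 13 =-3024 / 3757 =-0.80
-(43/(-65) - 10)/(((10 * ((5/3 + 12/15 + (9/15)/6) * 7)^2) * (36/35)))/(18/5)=25/28028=0.00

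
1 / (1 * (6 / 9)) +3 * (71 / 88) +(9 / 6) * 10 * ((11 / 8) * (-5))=-99.20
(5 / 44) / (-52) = -5 / 2288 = -0.00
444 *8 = 3552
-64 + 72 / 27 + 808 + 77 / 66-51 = 4181 / 6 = 696.83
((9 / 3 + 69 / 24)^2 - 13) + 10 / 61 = 84637 / 3904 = 21.68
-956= -956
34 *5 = 170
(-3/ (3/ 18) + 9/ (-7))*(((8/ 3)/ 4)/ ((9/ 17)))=-170/ 7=-24.29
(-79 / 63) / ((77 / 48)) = -1264 / 1617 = -0.78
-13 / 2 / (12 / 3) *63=-819 / 8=-102.38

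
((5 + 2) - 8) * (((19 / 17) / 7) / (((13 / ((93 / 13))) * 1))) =-1767 / 20111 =-0.09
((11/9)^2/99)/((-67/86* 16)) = -473/390744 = -0.00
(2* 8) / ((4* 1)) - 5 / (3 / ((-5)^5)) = 5212.33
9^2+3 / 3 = 82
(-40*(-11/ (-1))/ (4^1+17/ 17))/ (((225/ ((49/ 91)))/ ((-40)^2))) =-39424/ 117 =-336.96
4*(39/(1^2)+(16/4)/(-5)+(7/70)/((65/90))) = 9968/65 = 153.35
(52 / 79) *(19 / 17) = 988 / 1343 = 0.74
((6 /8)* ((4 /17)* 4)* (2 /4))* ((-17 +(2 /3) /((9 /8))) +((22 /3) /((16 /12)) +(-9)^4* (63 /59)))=22285771 /9027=2468.79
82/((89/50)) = 4100/89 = 46.07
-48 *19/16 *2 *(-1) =114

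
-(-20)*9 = 180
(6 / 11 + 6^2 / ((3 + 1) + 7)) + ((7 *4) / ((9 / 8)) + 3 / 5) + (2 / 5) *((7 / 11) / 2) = 2914 / 99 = 29.43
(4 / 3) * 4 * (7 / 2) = 56 / 3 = 18.67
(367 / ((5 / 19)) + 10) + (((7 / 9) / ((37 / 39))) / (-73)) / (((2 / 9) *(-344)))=13050757989 / 9291440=1404.60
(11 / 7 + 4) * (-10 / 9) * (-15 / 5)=18.57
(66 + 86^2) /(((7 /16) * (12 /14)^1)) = 59696 /3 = 19898.67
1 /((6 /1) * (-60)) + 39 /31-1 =2849 /11160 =0.26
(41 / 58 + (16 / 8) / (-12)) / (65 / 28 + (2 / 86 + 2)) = 56588 / 455097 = 0.12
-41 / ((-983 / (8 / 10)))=164 / 4915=0.03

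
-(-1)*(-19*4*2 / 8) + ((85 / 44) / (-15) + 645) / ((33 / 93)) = 2611225 / 1452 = 1798.36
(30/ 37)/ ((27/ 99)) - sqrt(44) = 110/ 37 - 2*sqrt(11) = -3.66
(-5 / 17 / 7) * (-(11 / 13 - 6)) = -335 / 1547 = -0.22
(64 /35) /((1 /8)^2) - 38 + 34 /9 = 26084 /315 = 82.81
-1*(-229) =229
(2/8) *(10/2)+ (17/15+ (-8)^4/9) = 82349/180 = 457.49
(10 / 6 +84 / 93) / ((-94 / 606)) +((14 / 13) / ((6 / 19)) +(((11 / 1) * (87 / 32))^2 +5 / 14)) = 359075397449 / 407307264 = 881.58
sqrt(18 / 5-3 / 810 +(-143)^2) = sqrt(165666030) / 90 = 143.01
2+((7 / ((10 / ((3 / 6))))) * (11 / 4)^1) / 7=171 / 80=2.14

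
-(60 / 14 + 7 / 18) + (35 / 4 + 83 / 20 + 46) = 17081 / 315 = 54.23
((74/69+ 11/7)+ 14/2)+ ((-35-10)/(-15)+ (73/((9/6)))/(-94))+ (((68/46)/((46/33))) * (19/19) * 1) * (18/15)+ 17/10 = 15766811/1044246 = 15.10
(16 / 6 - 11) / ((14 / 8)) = -100 / 21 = -4.76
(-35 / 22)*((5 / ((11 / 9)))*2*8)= -12600 / 121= -104.13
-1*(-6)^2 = -36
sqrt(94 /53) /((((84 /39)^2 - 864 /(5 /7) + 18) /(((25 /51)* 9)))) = -63375* sqrt(4982) /903686782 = -0.00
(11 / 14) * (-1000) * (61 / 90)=-33550 / 63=-532.54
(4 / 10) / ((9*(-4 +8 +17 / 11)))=22 / 2745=0.01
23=23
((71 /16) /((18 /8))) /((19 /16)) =284 /171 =1.66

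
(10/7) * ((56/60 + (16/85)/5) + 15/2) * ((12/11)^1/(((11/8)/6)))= 4147392/71995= 57.61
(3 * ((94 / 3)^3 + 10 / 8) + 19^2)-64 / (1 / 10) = 3312427 / 36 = 92011.86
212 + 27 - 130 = 109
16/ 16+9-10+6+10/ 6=23/ 3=7.67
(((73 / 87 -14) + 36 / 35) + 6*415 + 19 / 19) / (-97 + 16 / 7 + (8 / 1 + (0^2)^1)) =-7548152 / 264045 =-28.59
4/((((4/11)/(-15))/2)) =-330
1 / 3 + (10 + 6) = 49 / 3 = 16.33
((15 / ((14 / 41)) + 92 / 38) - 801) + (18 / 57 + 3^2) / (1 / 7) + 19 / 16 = -1464601 / 2128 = -688.25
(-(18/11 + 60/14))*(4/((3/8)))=-4864/77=-63.17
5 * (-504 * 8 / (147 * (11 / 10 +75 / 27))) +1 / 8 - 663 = -13646429 / 19544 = -698.24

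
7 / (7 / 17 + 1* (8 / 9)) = 1071 / 199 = 5.38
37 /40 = 0.92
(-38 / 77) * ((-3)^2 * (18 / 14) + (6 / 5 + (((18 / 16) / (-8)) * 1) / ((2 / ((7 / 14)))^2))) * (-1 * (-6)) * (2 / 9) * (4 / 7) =-263359 / 54880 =-4.80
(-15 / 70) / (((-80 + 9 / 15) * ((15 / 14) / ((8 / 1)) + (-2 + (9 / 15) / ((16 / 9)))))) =-75 / 42479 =-0.00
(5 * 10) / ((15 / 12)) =40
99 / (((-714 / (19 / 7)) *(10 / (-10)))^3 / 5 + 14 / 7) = 0.00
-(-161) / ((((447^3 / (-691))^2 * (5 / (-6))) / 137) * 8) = -10531798417 / 53180679210880860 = -0.00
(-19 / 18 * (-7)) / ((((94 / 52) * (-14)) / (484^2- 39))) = -57851599 / 846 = -68382.50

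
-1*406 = -406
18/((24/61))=183/4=45.75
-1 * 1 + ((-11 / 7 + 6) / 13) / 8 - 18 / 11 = -20771 / 8008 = -2.59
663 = 663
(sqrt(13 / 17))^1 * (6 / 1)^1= 6 * sqrt(221) / 17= 5.25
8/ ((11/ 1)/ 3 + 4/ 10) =120/ 61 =1.97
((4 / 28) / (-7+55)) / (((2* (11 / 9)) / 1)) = 3 / 2464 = 0.00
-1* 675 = -675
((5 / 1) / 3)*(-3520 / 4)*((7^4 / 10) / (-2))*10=5282200 / 3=1760733.33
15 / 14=1.07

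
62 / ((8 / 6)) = 93 / 2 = 46.50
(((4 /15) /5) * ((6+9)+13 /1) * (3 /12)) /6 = 14 /225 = 0.06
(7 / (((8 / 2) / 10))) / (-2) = -35 / 4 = -8.75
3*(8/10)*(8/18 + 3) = 124/15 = 8.27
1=1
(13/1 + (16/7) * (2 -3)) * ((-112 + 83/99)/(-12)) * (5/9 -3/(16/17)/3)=-20084125/399168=-50.31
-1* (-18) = 18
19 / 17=1.12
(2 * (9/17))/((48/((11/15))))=11/680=0.02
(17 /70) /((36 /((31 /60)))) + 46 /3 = 2318927 /151200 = 15.34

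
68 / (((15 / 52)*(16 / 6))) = 442 / 5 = 88.40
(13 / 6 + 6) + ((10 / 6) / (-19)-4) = 155 / 38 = 4.08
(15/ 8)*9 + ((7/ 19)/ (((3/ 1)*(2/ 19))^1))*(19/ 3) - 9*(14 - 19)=4987/ 72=69.26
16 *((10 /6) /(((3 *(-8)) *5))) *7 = -14 /9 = -1.56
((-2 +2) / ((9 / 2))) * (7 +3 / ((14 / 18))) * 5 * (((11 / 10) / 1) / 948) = 0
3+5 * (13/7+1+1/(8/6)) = 589/28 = 21.04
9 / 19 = 0.47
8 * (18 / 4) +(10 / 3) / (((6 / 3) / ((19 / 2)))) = 311 / 6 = 51.83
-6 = -6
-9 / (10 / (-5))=9 / 2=4.50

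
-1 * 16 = -16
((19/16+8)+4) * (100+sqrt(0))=5275/4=1318.75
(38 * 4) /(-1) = -152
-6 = -6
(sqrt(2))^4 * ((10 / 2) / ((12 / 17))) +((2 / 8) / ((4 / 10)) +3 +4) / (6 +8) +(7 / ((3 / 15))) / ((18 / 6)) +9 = 5549 / 112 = 49.54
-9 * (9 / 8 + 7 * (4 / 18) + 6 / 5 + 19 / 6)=-2537 / 40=-63.42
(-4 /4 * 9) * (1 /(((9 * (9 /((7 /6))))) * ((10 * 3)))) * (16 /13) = -28 /5265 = -0.01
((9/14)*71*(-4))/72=-71/28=-2.54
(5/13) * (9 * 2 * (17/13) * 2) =3060/169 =18.11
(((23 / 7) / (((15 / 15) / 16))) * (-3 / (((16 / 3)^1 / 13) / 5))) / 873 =-2.20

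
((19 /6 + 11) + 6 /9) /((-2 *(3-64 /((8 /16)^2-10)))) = -1157 /1492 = -0.78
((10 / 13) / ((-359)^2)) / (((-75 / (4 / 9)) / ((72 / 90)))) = -32 / 1130930775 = -0.00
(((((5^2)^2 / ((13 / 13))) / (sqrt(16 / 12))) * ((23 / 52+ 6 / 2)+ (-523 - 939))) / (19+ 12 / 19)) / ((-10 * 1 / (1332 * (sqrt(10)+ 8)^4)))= 35510477310000 * sqrt(30) / 4849+ 120507683979375 * sqrt(3) / 4849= 83156181864.17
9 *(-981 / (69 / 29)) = -85347 / 23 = -3710.74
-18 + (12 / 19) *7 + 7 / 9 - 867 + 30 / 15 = -150104 / 171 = -877.80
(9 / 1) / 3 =3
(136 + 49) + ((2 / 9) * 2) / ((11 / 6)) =6113 / 33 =185.24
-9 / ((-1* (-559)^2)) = 0.00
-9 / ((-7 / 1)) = 9 / 7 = 1.29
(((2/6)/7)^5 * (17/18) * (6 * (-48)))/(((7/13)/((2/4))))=-1768/28588707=-0.00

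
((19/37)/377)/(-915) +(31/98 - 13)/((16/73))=-1158132284357/20012909280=-57.87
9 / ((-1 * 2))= -9 / 2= -4.50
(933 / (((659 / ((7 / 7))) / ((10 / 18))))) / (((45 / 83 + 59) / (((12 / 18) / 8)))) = 0.00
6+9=15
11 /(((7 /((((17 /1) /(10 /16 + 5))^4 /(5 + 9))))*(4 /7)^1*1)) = 470390272 /28704375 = 16.39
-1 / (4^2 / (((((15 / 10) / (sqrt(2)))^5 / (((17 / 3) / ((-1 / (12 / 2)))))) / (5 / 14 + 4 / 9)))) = 15309 * sqrt(2) / 7032832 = 0.00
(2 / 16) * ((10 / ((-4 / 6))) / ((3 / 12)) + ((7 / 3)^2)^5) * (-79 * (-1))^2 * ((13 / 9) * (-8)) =-22630615026097 / 531441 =-42583494.74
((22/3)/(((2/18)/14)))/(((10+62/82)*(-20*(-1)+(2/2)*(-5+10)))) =1804/525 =3.44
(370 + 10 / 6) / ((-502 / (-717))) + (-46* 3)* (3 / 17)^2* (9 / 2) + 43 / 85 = 512.01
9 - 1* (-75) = 84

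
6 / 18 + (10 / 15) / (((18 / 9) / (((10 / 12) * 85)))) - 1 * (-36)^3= 840239 / 18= 46679.94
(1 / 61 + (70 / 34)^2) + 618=10969736 / 17629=622.26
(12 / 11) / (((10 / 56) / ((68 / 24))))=952 / 55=17.31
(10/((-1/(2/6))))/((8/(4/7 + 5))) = -65/28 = -2.32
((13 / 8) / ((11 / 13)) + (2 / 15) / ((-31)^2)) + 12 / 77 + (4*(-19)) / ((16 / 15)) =-614236333 / 8879640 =-69.17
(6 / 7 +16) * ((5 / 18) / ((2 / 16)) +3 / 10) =13393 / 315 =42.52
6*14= 84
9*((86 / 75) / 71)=258 / 1775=0.15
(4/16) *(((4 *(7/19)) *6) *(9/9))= 2.21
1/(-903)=-1/903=-0.00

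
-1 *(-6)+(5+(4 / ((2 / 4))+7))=26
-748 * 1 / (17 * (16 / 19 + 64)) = -19 / 28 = -0.68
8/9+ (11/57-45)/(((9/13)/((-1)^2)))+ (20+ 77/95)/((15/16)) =-41.63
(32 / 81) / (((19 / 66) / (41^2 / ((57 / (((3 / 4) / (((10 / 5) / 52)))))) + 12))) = 7852768 / 9747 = 805.66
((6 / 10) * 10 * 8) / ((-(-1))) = 48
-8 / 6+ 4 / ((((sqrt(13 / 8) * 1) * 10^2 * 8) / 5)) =-4 / 3+ sqrt(26) / 260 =-1.31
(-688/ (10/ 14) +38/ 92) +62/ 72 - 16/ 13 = -51837089/ 53820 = -963.16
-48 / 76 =-12 / 19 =-0.63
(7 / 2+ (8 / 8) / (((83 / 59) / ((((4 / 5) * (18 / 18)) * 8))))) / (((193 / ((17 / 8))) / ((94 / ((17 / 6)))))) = 942021 / 320380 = 2.94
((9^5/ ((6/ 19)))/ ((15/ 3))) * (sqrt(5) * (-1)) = -373977 * sqrt(5)/ 10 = -83623.80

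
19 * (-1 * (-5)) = 95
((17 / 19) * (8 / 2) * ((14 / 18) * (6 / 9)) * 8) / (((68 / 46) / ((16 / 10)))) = 41216 / 2565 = 16.07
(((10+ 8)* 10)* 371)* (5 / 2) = 166950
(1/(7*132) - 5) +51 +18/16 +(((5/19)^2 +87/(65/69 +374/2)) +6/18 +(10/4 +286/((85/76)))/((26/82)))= 171750103331713/199160501540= 862.37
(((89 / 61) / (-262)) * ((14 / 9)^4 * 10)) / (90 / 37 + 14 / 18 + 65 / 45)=-63251944 / 902943045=-0.07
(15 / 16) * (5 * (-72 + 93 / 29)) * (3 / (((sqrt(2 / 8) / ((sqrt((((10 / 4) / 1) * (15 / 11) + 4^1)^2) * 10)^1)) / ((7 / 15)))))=-170722125 / 2552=-66897.38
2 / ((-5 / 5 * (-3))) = 2 / 3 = 0.67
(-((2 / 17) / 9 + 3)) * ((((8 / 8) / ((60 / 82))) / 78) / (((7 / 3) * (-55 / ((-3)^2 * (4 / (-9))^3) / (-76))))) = 22983616 / 930404475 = 0.02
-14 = -14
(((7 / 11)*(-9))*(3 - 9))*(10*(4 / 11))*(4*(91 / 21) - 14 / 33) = 2812320 / 1331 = 2112.94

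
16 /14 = 8 /7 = 1.14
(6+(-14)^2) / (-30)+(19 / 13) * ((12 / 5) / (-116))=-38248 / 5655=-6.76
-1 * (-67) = 67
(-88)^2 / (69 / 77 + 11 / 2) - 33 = 1160071 / 985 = 1177.74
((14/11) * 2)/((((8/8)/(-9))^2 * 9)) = 252/11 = 22.91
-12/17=-0.71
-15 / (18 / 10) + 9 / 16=-7.77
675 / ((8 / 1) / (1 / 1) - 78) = -135 / 14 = -9.64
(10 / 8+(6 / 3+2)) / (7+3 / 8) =0.71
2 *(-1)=-2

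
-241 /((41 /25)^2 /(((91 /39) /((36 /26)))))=-151.00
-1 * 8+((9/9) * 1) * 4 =-4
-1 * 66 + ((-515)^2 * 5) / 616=1285469 / 616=2086.80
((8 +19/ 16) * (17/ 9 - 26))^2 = 113060689/ 2304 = 49071.48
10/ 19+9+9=352/ 19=18.53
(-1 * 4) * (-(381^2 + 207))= 581472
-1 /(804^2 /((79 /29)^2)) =-6241 /543635856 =-0.00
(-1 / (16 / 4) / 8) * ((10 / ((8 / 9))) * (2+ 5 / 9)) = -115 / 128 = -0.90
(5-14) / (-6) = 3 / 2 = 1.50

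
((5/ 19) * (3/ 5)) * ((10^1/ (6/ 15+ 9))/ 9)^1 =50/ 2679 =0.02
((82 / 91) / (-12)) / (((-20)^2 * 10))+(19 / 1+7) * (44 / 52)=48047959 / 2184000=22.00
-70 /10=-7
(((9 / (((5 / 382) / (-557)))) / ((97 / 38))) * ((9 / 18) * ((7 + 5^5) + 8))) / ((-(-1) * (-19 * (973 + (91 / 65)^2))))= 15032483100 / 1182139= 12716.34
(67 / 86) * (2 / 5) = 0.31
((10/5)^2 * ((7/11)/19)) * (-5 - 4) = -252/209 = -1.21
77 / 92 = 0.84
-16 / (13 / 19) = -304 / 13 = -23.38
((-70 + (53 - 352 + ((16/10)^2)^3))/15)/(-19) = 5503481/4453125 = 1.24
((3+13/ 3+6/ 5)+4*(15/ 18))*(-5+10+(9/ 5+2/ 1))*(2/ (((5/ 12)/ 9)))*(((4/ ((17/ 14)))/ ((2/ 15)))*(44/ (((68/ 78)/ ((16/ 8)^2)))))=162566756352/ 7225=22500589.11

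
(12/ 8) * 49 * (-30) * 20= -44100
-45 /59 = -0.76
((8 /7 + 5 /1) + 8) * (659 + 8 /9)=9332.71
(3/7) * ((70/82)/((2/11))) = 165/82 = 2.01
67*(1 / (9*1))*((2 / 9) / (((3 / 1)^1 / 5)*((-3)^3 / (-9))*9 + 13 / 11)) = 0.10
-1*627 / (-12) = 209 / 4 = 52.25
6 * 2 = 12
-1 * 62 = -62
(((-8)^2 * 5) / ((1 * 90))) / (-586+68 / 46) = -184 / 30249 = -0.01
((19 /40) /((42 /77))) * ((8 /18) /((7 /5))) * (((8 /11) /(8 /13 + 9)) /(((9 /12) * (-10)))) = -988 /354375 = -0.00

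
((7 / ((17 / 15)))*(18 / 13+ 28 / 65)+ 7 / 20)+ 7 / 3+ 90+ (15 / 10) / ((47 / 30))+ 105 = 130784867 / 623220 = 209.85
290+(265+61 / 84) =46681 / 84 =555.73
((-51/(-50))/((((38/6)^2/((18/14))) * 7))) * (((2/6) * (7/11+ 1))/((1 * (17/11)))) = 729/442225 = 0.00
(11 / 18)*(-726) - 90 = -1601 / 3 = -533.67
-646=-646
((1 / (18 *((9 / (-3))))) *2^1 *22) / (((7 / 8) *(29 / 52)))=-9152 / 5481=-1.67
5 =5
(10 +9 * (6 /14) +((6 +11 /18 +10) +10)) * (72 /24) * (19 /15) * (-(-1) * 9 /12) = 96881 /840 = 115.33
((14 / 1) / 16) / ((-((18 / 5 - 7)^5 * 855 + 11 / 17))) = 74375 / 33020139392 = 0.00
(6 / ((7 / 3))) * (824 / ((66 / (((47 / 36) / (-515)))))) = -94 / 1155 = -0.08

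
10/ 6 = 5/ 3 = 1.67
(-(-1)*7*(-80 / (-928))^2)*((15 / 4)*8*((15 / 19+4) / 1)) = 238875 / 31958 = 7.47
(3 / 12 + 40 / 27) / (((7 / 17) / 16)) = 12716 / 189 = 67.28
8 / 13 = 0.62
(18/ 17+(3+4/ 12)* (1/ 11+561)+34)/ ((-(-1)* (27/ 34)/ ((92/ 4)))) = 49169768/ 891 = 55184.92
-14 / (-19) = 0.74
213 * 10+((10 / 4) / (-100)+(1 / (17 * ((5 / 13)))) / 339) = 491001941 / 230520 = 2129.98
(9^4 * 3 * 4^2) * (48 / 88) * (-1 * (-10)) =18895680 / 11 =1717789.09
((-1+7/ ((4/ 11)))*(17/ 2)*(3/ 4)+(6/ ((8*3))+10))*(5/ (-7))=-20255/ 224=-90.42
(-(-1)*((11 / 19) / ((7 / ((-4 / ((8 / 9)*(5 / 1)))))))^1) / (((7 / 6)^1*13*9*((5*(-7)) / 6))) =198 / 2118025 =0.00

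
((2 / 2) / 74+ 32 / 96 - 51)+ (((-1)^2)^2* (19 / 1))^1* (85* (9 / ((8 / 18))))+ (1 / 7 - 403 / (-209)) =21211882745 / 649572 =32655.17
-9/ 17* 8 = -72/ 17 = -4.24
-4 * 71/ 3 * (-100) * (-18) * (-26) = 4430400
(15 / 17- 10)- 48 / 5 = -1591 / 85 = -18.72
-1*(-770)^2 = -592900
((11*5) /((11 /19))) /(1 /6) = 570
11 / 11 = 1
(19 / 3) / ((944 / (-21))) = -133 / 944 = -0.14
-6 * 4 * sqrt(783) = -72 * sqrt(87) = -671.57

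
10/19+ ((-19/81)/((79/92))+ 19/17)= 2833265/2066877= 1.37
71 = 71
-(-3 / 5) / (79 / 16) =0.12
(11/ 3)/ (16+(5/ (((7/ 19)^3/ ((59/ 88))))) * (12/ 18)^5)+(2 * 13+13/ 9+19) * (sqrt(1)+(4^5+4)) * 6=6527260702655/ 22763044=286748.15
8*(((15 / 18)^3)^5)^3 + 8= 8.00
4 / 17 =0.24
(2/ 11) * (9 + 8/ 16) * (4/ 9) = 76/ 99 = 0.77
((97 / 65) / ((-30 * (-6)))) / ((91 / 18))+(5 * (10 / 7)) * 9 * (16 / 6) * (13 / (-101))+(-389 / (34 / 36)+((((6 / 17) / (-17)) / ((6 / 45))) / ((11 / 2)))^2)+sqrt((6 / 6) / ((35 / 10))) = -3742775711073889 / 8625000691450+sqrt(14) / 7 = -433.41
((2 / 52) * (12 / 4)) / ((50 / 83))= 0.19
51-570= -519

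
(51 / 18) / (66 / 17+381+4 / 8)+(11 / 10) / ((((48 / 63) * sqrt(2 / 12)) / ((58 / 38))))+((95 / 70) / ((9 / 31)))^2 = 6699 * sqrt(6) / 3040+4547235251 / 208023228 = 27.26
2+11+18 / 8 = 61 / 4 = 15.25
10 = 10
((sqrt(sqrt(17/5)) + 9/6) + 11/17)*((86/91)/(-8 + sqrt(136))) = 0.90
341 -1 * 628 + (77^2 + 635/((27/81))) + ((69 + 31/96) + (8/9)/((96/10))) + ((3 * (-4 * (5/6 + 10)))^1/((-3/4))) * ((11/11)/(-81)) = 59208607/7776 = 7614.28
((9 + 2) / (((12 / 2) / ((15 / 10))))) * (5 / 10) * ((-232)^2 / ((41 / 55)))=4070440 / 41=99279.02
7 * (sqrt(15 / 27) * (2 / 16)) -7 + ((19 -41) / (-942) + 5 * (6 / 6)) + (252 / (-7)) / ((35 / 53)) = -931253 / 16485 + 7 * sqrt(5) / 24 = -55.84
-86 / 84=-43 / 42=-1.02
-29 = -29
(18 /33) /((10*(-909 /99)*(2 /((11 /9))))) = -11 /3030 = -0.00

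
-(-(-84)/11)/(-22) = 42/121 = 0.35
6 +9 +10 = 25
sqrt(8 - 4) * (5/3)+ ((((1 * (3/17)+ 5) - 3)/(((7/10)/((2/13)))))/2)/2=16025/4641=3.45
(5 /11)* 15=75 /11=6.82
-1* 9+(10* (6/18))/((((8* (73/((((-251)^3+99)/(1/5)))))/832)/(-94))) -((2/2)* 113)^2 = 7729465899218/219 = 35294364836.61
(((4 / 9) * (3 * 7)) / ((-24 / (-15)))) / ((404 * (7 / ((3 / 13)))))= 5 / 10504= 0.00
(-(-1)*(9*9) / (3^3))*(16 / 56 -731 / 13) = -167.84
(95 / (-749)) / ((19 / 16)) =-80 / 749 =-0.11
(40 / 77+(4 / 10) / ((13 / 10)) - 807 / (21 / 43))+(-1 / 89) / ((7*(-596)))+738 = -48509533517 / 53097044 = -913.60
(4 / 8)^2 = 1 / 4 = 0.25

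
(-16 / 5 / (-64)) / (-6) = -1 / 120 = -0.01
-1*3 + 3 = 0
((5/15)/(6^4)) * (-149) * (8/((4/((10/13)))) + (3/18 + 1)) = -0.10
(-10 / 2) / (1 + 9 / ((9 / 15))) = -5 / 16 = -0.31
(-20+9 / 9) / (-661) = 19 / 661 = 0.03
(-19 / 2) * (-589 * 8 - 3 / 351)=10474795 / 234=44764.08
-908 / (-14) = 454 / 7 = 64.86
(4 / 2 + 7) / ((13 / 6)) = 54 / 13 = 4.15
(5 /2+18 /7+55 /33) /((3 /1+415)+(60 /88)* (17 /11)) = 34243 /2129631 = 0.02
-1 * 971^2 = -942841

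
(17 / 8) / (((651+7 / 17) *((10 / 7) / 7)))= 289 / 18080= 0.02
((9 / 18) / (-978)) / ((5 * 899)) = -0.00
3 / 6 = 1 / 2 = 0.50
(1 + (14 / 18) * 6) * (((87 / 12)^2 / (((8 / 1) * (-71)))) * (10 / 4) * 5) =-357425 / 54528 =-6.55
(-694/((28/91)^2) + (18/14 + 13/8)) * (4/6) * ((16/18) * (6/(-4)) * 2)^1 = 13026.60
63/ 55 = 1.15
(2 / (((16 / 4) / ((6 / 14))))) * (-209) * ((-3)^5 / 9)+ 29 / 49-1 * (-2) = 118757 / 98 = 1211.81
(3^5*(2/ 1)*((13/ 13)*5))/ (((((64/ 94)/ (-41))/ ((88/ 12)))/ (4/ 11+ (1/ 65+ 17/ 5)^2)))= -10907047386/ 845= -12907748.39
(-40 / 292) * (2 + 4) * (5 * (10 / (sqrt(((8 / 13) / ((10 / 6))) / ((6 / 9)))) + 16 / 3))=-77.14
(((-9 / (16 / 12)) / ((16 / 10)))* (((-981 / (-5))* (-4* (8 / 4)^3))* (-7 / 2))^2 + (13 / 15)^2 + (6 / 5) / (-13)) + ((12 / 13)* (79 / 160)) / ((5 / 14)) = -2037125762.87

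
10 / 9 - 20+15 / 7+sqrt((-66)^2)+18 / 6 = 3292 / 63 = 52.25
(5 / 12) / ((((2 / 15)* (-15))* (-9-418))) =5 / 10248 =0.00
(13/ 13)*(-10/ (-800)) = 1/ 80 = 0.01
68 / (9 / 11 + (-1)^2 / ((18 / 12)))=2244 / 49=45.80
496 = 496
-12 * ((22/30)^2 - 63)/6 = 28108/225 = 124.92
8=8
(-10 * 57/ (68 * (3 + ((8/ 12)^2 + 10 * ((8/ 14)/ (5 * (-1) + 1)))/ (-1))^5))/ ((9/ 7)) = -219990100365/ 33872521292534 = -0.01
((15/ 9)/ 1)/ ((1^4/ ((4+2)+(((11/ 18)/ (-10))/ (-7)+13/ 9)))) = 9391/ 756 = 12.42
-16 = -16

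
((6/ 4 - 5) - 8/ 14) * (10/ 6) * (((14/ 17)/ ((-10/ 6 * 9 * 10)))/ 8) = 19/ 4080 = 0.00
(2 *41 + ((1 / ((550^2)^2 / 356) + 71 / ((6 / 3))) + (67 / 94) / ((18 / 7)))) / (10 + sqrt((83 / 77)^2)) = 3988966186264577 / 375195382031250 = 10.63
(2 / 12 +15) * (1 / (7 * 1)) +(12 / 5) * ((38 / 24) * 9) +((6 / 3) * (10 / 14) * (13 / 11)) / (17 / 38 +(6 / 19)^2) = 7199713 / 182490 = 39.45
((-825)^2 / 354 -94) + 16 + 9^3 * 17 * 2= 3142419 / 118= 26630.67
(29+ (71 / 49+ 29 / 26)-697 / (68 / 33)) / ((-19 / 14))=781435 / 3458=225.98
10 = 10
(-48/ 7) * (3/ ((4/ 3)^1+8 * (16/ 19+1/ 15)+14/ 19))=-2.20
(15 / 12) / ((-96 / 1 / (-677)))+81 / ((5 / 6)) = 203549 / 1920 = 106.02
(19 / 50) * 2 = 19 / 25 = 0.76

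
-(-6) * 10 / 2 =30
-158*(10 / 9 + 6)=-10112 / 9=-1123.56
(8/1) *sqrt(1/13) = 8 *sqrt(13)/13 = 2.22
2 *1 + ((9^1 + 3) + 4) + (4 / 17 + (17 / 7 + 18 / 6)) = 2816 / 119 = 23.66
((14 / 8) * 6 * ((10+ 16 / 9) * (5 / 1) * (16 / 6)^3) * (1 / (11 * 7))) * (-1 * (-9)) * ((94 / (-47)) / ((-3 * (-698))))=-135680 / 103653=-1.31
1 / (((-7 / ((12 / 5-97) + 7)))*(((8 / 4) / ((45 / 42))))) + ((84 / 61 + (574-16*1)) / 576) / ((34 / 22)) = 35768125 / 4878048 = 7.33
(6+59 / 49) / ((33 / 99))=21.61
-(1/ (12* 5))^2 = -1/ 3600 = -0.00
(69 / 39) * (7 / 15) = 161 / 195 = 0.83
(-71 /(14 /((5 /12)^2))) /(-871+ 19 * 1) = 25 /24192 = 0.00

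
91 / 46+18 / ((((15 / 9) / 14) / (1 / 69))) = 959 / 230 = 4.17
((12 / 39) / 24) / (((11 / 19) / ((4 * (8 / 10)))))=152 / 2145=0.07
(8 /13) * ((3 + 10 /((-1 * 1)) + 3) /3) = -0.82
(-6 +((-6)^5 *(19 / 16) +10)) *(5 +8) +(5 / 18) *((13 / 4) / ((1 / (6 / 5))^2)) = -1199887 / 10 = -119988.70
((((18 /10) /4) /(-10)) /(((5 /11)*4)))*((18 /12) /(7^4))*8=-297 /2401000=-0.00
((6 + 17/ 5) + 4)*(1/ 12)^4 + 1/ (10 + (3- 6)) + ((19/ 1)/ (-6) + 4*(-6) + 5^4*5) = 2248387669/ 725760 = 3097.98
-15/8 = -1.88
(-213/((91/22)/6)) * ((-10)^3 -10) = 28397160/91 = 312056.70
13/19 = 0.68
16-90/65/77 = 15998/1001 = 15.98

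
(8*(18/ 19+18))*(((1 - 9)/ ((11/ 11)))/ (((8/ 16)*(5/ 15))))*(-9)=1244160/ 19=65482.11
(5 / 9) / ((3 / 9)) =5 / 3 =1.67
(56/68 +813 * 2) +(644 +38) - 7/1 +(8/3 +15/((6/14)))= 119314/51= 2339.49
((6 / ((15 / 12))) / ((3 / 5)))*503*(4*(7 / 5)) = 112672 / 5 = 22534.40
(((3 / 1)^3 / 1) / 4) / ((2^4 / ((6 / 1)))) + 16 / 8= 145 / 32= 4.53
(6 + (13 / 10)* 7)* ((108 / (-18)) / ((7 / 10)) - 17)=-27029 / 70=-386.13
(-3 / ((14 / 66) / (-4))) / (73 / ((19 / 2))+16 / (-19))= 3762 / 455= 8.27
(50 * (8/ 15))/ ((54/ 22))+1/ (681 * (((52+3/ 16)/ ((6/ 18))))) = 166799744/ 15353145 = 10.86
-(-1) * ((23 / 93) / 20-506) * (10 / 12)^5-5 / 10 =-589656961 / 2892672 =-203.85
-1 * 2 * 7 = -14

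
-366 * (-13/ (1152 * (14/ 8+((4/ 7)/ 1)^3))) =271999/ 127536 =2.13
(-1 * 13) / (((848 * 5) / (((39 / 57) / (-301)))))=169 / 24248560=0.00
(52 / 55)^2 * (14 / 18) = 18928 / 27225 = 0.70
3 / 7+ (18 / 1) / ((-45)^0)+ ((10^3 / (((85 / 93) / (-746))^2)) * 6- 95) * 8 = 64690843020761 / 2023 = 31977678210.95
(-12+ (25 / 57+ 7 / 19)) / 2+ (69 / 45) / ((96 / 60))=-705 / 152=-4.64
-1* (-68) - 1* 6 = 62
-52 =-52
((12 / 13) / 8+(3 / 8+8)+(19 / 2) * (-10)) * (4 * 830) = -3733755 / 13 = -287211.92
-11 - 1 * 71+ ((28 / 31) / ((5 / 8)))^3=-294118326 / 3723875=-78.98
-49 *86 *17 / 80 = -35819 / 40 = -895.48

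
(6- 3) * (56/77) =24/11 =2.18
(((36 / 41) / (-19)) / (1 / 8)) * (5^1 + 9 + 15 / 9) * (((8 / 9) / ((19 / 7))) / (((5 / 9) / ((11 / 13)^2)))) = -30573312 / 12506845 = -2.44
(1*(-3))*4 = -12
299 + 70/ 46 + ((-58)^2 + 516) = 96152/ 23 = 4180.52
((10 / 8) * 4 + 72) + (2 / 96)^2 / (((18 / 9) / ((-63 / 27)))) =1064441 / 13824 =77.00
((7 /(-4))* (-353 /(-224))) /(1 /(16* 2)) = -353 /4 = -88.25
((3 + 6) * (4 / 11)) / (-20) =-0.16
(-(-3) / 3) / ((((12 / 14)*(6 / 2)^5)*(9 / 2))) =7 / 6561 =0.00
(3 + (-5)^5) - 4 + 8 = -3118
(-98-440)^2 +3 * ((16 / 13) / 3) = 3762788 / 13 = 289445.23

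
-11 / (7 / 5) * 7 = -55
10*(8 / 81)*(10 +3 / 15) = 272 / 27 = 10.07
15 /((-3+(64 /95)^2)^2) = 1221759375 /528034441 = 2.31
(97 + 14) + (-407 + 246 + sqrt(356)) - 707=-757 + 2 * sqrt(89)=-738.13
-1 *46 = -46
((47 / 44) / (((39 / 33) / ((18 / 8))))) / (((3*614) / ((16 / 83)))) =141 / 662506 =0.00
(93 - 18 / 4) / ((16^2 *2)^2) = 177 / 524288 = 0.00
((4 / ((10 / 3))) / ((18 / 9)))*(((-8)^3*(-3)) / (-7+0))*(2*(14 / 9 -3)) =13312 / 35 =380.34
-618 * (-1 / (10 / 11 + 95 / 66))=263.15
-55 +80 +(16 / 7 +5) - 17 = 107 / 7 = 15.29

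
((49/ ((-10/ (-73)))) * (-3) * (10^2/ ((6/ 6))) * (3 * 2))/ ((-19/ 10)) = 338873.68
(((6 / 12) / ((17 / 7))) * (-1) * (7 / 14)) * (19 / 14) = -19 / 136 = -0.14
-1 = -1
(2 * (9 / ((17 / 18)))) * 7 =2268 / 17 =133.41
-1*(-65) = 65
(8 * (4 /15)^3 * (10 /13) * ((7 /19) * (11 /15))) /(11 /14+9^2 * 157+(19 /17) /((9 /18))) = 1705984 /688278313125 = 0.00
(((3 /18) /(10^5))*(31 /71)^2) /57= 0.00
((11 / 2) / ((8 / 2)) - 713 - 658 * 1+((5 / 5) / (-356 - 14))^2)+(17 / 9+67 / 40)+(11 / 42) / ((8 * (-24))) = -377020126939 / 275990400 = -1366.06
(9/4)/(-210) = -3/280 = -0.01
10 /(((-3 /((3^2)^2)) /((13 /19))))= -3510 /19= -184.74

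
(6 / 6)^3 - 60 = -59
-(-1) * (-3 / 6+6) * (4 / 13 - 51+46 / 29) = -203643 / 754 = -270.08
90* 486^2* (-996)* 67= -1418564832480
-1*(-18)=18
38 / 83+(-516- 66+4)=-47936 / 83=-577.54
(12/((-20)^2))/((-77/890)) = -267/770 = -0.35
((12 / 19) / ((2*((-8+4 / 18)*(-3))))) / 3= 3 / 665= 0.00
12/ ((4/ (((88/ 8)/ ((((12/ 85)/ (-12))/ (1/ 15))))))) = -187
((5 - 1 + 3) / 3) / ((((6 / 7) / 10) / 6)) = 490 / 3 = 163.33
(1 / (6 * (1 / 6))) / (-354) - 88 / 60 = -867 / 590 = -1.47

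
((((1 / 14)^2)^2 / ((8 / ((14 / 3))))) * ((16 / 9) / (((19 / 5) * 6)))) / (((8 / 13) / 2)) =65 / 16892064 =0.00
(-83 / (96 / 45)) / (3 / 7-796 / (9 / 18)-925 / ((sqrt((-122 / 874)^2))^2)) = 10809505 / 13631785984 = 0.00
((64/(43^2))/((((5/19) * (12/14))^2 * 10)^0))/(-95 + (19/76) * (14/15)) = -1920/5256707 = -0.00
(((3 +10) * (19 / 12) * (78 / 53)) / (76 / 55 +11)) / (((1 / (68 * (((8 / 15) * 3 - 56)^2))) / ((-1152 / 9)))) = -11372597936128 / 180465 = -63018302.36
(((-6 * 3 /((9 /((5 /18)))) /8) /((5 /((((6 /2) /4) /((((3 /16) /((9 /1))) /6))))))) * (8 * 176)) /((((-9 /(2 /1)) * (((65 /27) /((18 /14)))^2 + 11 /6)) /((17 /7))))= 426.95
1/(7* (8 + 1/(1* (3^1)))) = 3/175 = 0.02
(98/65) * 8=784/65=12.06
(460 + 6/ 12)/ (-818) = -921/ 1636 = -0.56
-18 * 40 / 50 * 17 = -1224 / 5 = -244.80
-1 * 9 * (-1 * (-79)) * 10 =-7110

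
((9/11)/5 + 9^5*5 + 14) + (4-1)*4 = 16239914/55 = 295271.16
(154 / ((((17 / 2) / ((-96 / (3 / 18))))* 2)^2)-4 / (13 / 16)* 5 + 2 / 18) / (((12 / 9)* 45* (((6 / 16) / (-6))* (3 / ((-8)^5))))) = 156686389215232 / 304317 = 514878857.29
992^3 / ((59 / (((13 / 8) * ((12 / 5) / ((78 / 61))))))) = 14886920192 / 295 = 50464136.24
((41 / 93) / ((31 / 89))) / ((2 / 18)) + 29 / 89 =1002152 / 85529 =11.72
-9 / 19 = -0.47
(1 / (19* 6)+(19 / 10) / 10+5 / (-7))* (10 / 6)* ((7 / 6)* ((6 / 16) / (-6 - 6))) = 20569 / 656640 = 0.03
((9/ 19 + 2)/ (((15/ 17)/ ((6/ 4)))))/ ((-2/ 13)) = -10387/ 380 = -27.33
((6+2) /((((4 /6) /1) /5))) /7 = 60 /7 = 8.57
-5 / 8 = -0.62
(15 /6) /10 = 1 /4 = 0.25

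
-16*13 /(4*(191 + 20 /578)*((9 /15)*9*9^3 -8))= -5780 /83420799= -0.00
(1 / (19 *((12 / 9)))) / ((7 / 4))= 3 / 133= 0.02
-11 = -11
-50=-50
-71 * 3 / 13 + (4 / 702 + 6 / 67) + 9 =-171424 / 23517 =-7.29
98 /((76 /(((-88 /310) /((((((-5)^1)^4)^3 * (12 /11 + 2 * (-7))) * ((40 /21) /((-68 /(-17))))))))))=124509 /510485839843750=0.00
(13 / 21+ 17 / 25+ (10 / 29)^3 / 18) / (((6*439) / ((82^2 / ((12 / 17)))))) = 714244879169 / 151768478925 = 4.71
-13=-13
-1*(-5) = 5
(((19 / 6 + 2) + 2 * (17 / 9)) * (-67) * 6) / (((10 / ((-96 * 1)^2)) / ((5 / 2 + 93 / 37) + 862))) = -531519846144 / 185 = -2873080249.43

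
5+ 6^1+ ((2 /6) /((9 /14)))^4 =11.07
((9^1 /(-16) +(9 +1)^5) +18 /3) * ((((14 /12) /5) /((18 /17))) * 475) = 18088983535 /1728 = 10468161.77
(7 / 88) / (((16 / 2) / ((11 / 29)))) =7 / 1856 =0.00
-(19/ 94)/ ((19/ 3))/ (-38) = 0.00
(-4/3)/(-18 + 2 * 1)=1/12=0.08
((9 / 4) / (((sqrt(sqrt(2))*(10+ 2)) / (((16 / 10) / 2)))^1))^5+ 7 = 243*2^(3 / 4) / 12800000+ 7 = 7.00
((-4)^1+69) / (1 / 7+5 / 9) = 93.07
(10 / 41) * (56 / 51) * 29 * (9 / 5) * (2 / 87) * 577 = 129248 / 697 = 185.43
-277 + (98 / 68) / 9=-84713 / 306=-276.84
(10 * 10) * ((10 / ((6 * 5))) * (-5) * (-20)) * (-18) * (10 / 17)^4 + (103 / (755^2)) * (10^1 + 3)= -342014888165381 / 47609058025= -7183.82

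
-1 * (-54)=54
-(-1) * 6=6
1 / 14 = 0.07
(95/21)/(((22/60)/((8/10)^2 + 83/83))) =1558/77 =20.23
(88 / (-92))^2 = 484 / 529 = 0.91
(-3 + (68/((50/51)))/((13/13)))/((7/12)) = 2844/25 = 113.76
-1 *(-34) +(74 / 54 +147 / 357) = 16424 / 459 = 35.78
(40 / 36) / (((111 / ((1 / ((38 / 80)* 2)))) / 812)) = 162400 / 18981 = 8.56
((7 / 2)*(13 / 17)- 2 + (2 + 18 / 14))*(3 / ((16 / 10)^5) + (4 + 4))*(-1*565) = -144663965605 / 7798784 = -18549.55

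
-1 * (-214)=214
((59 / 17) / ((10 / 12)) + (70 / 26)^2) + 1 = 178316 / 14365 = 12.41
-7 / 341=-0.02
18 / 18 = 1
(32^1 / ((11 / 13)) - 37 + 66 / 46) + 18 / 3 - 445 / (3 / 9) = -335667 / 253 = -1326.75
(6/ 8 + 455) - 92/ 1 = 1455/ 4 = 363.75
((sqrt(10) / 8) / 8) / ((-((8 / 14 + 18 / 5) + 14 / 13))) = -455*sqrt(10) / 152832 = -0.01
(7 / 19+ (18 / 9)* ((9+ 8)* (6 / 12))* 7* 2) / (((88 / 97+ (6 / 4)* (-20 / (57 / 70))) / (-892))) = 97966799 / 16557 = 5916.94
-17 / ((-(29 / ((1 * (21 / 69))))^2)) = 833 / 444889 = 0.00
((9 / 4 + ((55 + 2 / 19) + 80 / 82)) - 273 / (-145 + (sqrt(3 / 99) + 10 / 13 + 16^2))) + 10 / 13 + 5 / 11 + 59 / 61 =46137 * sqrt(33) / 69669728 + 27495966834306351 / 473420920090976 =58.08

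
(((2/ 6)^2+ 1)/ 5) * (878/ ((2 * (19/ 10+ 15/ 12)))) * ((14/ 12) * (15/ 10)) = 4390/ 81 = 54.20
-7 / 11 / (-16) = 7 / 176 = 0.04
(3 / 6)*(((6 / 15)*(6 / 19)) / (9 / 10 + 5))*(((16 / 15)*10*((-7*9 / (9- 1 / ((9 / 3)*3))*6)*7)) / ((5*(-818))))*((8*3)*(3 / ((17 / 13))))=89159616 / 194857825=0.46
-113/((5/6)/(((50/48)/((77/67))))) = -37855/308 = -122.91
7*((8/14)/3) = 4/3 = 1.33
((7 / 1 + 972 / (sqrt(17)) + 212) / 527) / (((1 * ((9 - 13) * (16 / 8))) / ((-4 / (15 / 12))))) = 438 / 2635 + 1944 * sqrt(17) / 44795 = 0.35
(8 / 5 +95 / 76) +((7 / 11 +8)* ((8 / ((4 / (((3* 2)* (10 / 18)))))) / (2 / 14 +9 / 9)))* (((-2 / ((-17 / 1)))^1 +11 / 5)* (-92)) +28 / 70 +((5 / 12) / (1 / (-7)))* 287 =-12988021 / 1122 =-11575.78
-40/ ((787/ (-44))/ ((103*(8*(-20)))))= -29004800/ 787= -36854.89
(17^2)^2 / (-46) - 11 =-84027 / 46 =-1826.67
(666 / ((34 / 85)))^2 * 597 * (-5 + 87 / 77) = -493195460850 / 77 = -6405135855.19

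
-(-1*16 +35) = -19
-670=-670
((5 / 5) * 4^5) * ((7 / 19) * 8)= 57344 / 19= 3018.11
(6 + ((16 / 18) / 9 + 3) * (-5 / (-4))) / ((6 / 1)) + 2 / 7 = 26281 / 13608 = 1.93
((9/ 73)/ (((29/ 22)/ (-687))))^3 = -2516898963825576/ 9487735613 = -265279.21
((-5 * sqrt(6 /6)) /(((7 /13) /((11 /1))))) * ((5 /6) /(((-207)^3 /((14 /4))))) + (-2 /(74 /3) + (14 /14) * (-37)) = -146031316477 /3938165892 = -37.08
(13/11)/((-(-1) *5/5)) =1.18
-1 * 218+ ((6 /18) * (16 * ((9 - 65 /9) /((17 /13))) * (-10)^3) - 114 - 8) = -3484060 /459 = -7590.54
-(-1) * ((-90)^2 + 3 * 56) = 8268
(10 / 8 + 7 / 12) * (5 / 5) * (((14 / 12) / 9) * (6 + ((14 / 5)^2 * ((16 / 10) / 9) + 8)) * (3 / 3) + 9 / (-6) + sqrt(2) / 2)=331111 / 364500 + 11 * sqrt(2) / 12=2.20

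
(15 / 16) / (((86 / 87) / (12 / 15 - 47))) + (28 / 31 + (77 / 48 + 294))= 32336395 / 127968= 252.69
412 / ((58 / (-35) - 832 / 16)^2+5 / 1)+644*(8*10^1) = 51520.14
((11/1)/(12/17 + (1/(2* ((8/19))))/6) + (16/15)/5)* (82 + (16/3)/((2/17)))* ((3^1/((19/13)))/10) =323.68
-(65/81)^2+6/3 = 8897/6561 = 1.36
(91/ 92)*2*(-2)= -91/ 23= -3.96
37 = 37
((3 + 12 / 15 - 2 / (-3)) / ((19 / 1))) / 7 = 0.03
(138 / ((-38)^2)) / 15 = 23 / 3610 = 0.01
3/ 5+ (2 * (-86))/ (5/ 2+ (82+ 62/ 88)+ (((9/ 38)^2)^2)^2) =-28905207664214239/ 20374843276596535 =-1.42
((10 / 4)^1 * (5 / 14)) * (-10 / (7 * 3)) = -0.43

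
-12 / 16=-0.75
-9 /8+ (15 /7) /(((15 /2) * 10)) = -307 /280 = -1.10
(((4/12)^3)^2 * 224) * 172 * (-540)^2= 15411200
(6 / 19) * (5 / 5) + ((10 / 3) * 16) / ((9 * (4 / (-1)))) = -598 / 513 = -1.17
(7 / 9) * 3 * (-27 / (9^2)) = -7 / 9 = -0.78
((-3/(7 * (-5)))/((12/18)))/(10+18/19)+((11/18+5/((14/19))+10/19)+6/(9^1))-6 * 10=-127969799/2489760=-51.40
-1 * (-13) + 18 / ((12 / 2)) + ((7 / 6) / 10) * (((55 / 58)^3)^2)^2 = 279323972597417989398587 / 17390704224115214303232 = 16.06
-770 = -770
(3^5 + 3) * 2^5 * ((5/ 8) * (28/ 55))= 27552/ 11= 2504.73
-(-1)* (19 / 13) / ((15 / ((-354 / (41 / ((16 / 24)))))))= -4484 / 7995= -0.56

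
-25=-25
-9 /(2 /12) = -54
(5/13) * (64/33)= 320/429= 0.75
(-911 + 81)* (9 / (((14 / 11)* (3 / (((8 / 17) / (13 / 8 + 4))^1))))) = -58432 / 357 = -163.68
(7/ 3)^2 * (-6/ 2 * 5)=-245/ 3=-81.67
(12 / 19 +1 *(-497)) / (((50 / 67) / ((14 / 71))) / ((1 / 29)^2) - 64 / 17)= -0.16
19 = 19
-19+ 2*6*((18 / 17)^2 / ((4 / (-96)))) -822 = -336361 / 289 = -1163.88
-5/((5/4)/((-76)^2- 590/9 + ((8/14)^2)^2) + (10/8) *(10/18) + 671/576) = -19743887680/7343122591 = -2.69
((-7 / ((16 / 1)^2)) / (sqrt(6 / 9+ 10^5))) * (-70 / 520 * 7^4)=117649 * sqrt(900006) / 3993626624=0.03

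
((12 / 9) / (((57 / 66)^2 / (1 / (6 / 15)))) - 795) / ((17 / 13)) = -11129885 / 18411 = -604.52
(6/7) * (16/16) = 6/7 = 0.86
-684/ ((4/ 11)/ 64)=-120384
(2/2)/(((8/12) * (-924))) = -1/616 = -0.00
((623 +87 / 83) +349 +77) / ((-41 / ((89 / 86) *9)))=-34905177 / 146329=-238.54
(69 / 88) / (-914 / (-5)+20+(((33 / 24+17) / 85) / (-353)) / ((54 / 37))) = 37266210 / 9638642233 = 0.00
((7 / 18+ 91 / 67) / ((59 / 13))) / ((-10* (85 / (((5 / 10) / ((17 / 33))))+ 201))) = -301301 / 2258665140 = -0.00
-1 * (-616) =616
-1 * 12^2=-144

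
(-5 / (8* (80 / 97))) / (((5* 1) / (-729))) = 70713 / 640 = 110.49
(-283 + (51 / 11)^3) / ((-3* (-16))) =-122011 / 31944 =-3.82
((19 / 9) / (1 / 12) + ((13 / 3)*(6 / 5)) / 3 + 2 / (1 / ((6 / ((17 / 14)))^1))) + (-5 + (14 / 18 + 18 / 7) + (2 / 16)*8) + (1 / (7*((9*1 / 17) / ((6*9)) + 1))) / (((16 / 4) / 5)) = 40236737 / 1103130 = 36.48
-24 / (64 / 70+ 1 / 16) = -13440 / 547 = -24.57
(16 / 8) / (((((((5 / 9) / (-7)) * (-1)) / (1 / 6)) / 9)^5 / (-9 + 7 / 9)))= -991444106457 / 25000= -39657764.26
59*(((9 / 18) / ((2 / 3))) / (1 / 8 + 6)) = 354 / 49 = 7.22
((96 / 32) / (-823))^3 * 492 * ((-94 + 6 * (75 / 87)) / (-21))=-1629504 / 16165811243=-0.00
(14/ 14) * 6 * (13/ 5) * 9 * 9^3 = 511758/ 5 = 102351.60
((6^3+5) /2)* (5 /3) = 1105 /6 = 184.17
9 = 9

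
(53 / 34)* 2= 53 / 17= 3.12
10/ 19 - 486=-9224/ 19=-485.47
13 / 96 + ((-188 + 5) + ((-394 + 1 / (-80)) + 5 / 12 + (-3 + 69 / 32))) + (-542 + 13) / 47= -6638951 / 11280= -588.56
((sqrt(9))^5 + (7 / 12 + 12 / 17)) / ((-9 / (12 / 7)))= -49835 / 1071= -46.53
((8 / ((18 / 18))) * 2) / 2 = 8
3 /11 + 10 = 113 /11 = 10.27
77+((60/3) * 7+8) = 225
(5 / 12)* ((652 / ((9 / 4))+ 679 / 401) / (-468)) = -5259595 / 20268144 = -0.26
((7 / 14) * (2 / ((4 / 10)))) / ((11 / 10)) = 25 / 11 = 2.27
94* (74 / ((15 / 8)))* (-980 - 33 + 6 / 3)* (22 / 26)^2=-2269158496 / 845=-2685394.67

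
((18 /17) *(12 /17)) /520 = 27 /18785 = 0.00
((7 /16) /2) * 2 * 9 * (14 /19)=441 /152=2.90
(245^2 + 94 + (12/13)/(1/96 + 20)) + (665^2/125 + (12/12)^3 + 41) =63698.85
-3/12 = -1/4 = -0.25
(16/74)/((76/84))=168/703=0.24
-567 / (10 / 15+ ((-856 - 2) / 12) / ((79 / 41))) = 268758 / 17273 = 15.56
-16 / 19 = -0.84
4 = 4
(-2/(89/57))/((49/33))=-3762/4361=-0.86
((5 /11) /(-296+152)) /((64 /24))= -5 /4224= -0.00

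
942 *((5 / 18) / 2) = 785 / 6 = 130.83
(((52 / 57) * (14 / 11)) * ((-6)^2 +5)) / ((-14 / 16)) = -34112 / 627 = -54.41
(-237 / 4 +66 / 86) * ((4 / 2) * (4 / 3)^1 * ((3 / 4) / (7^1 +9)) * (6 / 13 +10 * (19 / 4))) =-291711 / 832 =-350.61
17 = 17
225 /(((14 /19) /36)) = 10992.86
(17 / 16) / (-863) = -17 / 13808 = -0.00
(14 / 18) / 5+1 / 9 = 0.27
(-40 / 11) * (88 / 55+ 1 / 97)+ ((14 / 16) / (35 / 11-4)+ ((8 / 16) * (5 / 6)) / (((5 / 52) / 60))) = 1767475 / 6984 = 253.07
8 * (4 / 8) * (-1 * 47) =-188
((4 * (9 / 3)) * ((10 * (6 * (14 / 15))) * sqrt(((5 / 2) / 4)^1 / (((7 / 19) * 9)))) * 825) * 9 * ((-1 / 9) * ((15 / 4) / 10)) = -2475 * sqrt(1330) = -90261.18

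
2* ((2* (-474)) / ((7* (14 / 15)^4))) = -11998125 / 33614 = -356.94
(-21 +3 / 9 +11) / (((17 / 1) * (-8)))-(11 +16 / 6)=-1849 / 136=-13.60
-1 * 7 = -7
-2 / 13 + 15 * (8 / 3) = 39.85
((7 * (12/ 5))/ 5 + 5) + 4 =309/ 25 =12.36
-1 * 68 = -68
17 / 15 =1.13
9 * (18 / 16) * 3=243 / 8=30.38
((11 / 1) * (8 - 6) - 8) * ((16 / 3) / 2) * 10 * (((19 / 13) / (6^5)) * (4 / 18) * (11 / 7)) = 2090 / 85293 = 0.02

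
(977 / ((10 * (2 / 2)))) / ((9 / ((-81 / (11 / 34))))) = -149481 / 55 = -2717.84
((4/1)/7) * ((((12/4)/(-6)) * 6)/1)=-12/7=-1.71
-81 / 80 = -1.01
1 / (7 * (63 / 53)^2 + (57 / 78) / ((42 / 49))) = 438204 / 4707745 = 0.09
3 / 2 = 1.50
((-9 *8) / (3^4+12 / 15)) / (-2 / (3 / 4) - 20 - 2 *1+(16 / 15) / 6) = 8100 / 225359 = 0.04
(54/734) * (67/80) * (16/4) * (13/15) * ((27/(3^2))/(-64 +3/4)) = -23517/2321275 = -0.01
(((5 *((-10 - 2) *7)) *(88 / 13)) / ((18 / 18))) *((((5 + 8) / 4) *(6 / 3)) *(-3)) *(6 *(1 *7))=2328480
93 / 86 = 1.08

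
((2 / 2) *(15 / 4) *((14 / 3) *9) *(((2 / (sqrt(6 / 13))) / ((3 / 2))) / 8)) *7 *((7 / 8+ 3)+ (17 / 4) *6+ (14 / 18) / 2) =525035 *sqrt(78) / 576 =8050.32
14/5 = 2.80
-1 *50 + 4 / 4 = -49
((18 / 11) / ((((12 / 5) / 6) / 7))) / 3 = 105 / 11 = 9.55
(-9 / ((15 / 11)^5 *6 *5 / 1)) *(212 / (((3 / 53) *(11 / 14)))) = -1151543932 / 3796875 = -303.29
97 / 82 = 1.18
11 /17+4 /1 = 79 /17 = 4.65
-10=-10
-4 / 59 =-0.07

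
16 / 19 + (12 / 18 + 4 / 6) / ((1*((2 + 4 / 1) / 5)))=334 / 171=1.95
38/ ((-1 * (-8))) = 19/ 4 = 4.75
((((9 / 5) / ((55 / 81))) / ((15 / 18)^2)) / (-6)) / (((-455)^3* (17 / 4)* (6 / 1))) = 2916 / 11009201328125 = 0.00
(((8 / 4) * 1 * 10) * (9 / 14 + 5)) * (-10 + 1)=-7110 / 7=-1015.71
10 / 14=5 / 7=0.71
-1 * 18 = -18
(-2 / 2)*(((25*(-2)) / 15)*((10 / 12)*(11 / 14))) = 275 / 126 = 2.18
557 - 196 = 361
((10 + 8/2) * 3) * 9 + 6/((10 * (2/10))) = 381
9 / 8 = 1.12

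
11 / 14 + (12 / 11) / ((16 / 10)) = 113 / 77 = 1.47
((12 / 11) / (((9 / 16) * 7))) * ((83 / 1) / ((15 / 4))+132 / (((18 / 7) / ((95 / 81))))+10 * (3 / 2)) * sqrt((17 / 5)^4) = 2187466432 / 7016625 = 311.75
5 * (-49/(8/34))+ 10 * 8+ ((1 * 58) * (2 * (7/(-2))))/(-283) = -1086511/1132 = -959.82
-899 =-899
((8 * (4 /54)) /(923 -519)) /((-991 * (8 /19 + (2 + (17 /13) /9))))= -988 /1713057465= -0.00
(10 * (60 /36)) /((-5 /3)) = -10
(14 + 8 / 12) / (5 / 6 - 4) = -88 / 19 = -4.63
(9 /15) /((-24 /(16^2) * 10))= -16 /25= -0.64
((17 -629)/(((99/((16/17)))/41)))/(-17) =2624/187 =14.03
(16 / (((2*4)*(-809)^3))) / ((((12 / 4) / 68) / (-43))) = 0.00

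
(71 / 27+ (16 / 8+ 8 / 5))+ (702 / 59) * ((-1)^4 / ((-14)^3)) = 6.23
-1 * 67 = -67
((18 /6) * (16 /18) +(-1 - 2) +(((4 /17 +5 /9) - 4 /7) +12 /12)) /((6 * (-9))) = -949 /57834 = -0.02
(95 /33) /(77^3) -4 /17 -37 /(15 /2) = -6618807359 /1280575065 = -5.17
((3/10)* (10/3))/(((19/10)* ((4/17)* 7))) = 85/266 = 0.32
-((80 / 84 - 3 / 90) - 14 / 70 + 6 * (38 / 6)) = -8131 / 210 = -38.72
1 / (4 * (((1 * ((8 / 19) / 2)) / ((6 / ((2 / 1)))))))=3.56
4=4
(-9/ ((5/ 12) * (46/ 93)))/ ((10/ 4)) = -10044/ 575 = -17.47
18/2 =9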